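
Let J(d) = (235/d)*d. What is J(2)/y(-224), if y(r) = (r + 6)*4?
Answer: -235/872 ≈ -0.26950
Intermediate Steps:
y(r) = 24 + 4*r (y(r) = (6 + r)*4 = 24 + 4*r)
J(d) = 235
J(2)/y(-224) = 235/(24 + 4*(-224)) = 235/(24 - 896) = 235/(-872) = 235*(-1/872) = -235/872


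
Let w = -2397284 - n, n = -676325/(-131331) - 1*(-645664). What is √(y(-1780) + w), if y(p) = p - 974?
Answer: 43*I*√28410948568653/131331 ≈ 1745.2*I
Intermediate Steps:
n = 84796375109/131331 (n = -676325*(-1/131331) + 645664 = 676325/131331 + 645664 = 84796375109/131331 ≈ 6.4567e+5)
w = -399634080113/131331 (w = -2397284 - 1*84796375109/131331 = -2397284 - 84796375109/131331 = -399634080113/131331 ≈ -3.0430e+6)
y(p) = -974 + p
√(y(-1780) + w) = √((-974 - 1780) - 399634080113/131331) = √(-2754 - 399634080113/131331) = √(-399995765687/131331) = 43*I*√28410948568653/131331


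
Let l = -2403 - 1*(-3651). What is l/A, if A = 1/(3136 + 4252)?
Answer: 9220224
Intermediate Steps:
l = 1248 (l = -2403 + 3651 = 1248)
A = 1/7388 ≈ 0.00013535
l/A = 1248/(1/7388) = 1248*7388 = 9220224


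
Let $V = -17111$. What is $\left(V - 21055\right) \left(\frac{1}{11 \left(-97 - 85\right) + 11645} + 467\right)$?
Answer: $- \frac{171872260812}{9643} \approx -1.7824 \cdot 10^{7}$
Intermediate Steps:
$\left(V - 21055\right) \left(\frac{1}{11 \left(-97 - 85\right) + 11645} + 467\right) = \left(-17111 - 21055\right) \left(\frac{1}{11 \left(-97 - 85\right) + 11645} + 467\right) = - 38166 \left(\frac{1}{11 \left(-182\right) + 11645} + 467\right) = - 38166 \left(\frac{1}{-2002 + 11645} + 467\right) = - 38166 \left(\frac{1}{9643} + 467\right) = \left(-38166\right) \frac{4503282}{9643} = - \frac{171872260812}{9643}$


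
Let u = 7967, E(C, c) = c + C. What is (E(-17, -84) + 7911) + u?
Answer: 15777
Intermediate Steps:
E(C, c) = C + c
(E(-17, -84) + 7911) + u = ((-17 - 84) + 7911) + 7967 = (-101 + 7911) + 7967 = 7810 + 7967 = 15777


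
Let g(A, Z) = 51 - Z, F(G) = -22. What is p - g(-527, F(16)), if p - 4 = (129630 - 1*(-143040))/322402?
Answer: -10986534/161201 ≈ -68.154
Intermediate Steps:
p = 781139/161201 (p = 4 + (129630 - 1*(-143040))/322402 = 4 + (129630 + 143040)*(1/322402) = 4 + 272670*(1/322402) = 4 + 136335/161201 = 781139/161201 ≈ 4.8457)
p - g(-527, F(16)) = 781139/161201 - (51 - 1*(-22)) = 781139/161201 - (51 + 22) = 781139/161201 - 1*73 = 781139/161201 - 73 = -10986534/161201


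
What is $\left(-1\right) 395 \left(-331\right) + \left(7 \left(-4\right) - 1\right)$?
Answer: $130716$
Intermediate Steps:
$\left(-1\right) 395 \left(-331\right) + \left(7 \left(-4\right) - 1\right) = \left(-395\right) \left(-331\right) - 29 = 130745 - 29 = 130716$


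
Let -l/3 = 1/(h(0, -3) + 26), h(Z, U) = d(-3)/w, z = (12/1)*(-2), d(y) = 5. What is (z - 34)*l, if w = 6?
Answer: 1044/161 ≈ 6.4845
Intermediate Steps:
z = -24 (z = (12*1)*(-2) = 12*(-2) = -24)
h(Z, U) = 5/6
l = -18/161 (l = -3/(5/6 + 26) = -3/161/6 = -3*6/161 = -18/161 ≈ -0.11180)
(z - 34)*l = (-24 - 34)*(-18/161) = -58*(-18/161) = 1044/161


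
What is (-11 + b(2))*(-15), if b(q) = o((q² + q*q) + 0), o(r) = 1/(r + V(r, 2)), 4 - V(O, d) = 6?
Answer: 325/2 ≈ 162.50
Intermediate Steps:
V(O, d) = -2 (V(O, d) = 4 - 1*6 = 4 - 6 = -2)
o(r) = 1/(-2 + r) (o(r) = 1/(r - 2) = 1/(-2 + r))
b(q) = 1/(-2 + 2*q²) (b(q) = 1/(-2 + ((q² + q*q) + 0)) = 1/(-2 + ((q² + q²) + 0)) = 1/(-2 + (2*q² + 0)) = 1/(-2 + 2*q²))
(-11 + b(2))*(-15) = (-11 + 1/(2*(-1 + 2²)))*(-15) = (-11 + 1/(2*(-1 + 4)))*(-15) = (-11 + (½)/3)*(-15) = (-11 + (½)*(⅓))*(-15) = (-11 + ⅙)*(-15) = -65/6*(-15) = 325/2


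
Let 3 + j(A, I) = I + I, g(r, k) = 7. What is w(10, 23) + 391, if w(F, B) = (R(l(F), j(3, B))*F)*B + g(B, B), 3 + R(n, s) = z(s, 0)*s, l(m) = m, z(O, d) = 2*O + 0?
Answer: 850248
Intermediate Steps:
j(A, I) = -3 + 2*I (j(A, I) = -3 + (I + I) = -3 + 2*I)
z(O, d) = 2*O
R(n, s) = -3 + 2*s² (R(n, s) = -3 + (2*s)*s = -3 + 2*s²)
w(F, B) = 7 + B*F*(-3 + 2*(-3 + 2*B)²) (w(F, B) = ((-3 + 2*(-3 + 2*B)²)*F)*B + 7 = (F*(-3 + 2*(-3 + 2*B)²))*B + 7 = B*F*(-3 + 2*(-3 + 2*B)²) + 7 = 7 + B*F*(-3 + 2*(-3 + 2*B)²))
w(10, 23) + 391 = (7 + 23*10*(-3 + 2*(-3 + 2*23)²)) + 391 = (7 + 23*10*(-3 + 2*(-3 + 46)²)) + 391 = (7 + 23*10*(-3 + 2*43²)) + 391 = (7 + 23*10*(-3 + 2*1849)) + 391 = (7 + 23*10*(-3 + 3698)) + 391 = (7 + 23*10*3695) + 391 = (7 + 849850) + 391 = 849857 + 391 = 850248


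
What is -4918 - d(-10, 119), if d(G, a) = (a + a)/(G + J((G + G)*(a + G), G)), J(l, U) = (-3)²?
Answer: -4680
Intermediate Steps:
J(l, U) = 9
d(G, a) = 2*a/(9 + G) (d(G, a) = (a + a)/(G + 9) = (2*a)/(9 + G) = 2*a/(9 + G))
-4918 - d(-10, 119) = -4918 - 2*119/(9 - 10) = -4918 - 2*119/(-1) = -4918 - 2*119*(-1) = -4918 - 1*(-238) = -4918 + 238 = -4680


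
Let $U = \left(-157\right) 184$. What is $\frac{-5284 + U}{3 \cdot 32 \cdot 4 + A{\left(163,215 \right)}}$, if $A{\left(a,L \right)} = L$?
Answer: $- \frac{34172}{599} \approx -57.048$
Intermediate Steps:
$U = -28888$
$\frac{-5284 + U}{3 \cdot 32 \cdot 4 + A{\left(163,215 \right)}} = \frac{-5284 - 28888}{3 \cdot 32 \cdot 4 + 215} = - \frac{34172}{96 \cdot 4 + 215} = - \frac{34172}{384 + 215} = - \frac{34172}{599}$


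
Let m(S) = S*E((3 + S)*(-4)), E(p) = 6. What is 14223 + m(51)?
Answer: 14529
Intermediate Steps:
m(S) = 6*S (m(S) = S*6 = 6*S)
14223 + m(51) = 14223 + 6*51 = 14223 + 306 = 14529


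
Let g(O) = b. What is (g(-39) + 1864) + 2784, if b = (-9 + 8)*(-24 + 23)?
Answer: 4649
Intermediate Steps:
b = 1 (b = -1*(-1) = 1)
g(O) = 1
(g(-39) + 1864) + 2784 = (1 + 1864) + 2784 = 1865 + 2784 = 4649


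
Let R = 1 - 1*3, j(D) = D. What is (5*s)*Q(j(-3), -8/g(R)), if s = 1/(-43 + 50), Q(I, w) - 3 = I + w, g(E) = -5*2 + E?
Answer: 10/21 ≈ 0.47619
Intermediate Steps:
R = -2 (R = 1 - 3 = -2)
g(E) = -10 + E
Q(I, w) = 3 + I + w (Q(I, w) = 3 + (I + w) = 3 + I + w)
s = ⅐ (s = 1/7 = ⅐ ≈ 0.14286)
(5*s)*Q(j(-3), -8/g(R)) = (5*(⅐))*(3 - 3 - 8/(-10 - 2)) = 5*(3 - 3 - 8/(-12))/7 = 5*(3 - 3 - 8*(-1/12))/7 = 5*(3 - 3 + ⅔)/7 = (5/7)*(⅔) = 10/21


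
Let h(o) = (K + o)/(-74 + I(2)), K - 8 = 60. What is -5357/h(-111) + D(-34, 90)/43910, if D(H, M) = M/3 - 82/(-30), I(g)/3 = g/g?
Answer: -250515530437/28321950 ≈ -8845.3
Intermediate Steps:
K = 68 (K = 8 + 60 = 68)
I(g) = 3 (I(g) = 3*(g/g) = 3*1 = 3)
D(H, M) = 41/15 + M/3 (D(H, M) = M*(1/3) - 82*(-1/30) = M/3 + 41/15 = 41/15 + M/3)
h(o) = -68/71 - o/71 (h(o) = (68 + o)/(-74 + 3) = (68 + o)/(-71) = (68 + o)*(-1/71) = -68/71 - o/71)
-5357/h(-111) + D(-34, 90)/43910 = -5357/(-68/71 - 1/71*(-111)) + (41/15 + (1/3)*90)/43910 = -5357/(-68/71 + 111/71) + (41/15 + 30)*(1/43910) = -5357/43/71 + (491/15)*(1/43910) = -5357*71/43 + 491/658650 = -380347/43 + 491/658650 = -250515530437/28321950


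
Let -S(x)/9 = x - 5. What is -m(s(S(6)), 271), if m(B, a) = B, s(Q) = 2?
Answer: -2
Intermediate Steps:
S(x) = 45 - 9*x (S(x) = -9*(x - 5) = -9*(-5 + x) = 45 - 9*x)
-m(s(S(6)), 271) = -1*2 = -2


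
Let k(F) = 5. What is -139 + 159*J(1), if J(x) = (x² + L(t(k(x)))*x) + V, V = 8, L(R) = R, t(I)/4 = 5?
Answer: 4472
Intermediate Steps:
t(I) = 20 (t(I) = 4*5 = 20)
J(x) = 8 + x² + 20*x (J(x) = (x² + 20*x) + 8 = 8 + x² + 20*x)
-139 + 159*J(1) = -139 + 159*(8 + 1² + 20*1) = -139 + 159*(8 + 1 + 20) = -139 + 159*29 = -139 + 4611 = 4472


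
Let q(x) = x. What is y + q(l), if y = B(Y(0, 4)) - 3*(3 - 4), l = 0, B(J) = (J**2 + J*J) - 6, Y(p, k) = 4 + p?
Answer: 29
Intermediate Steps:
B(J) = -6 + 2*J**2 (B(J) = (J**2 + J**2) - 6 = 2*J**2 - 6 = -6 + 2*J**2)
y = 29 (y = (-6 + 2*(4 + 0)**2) - 3*(3 - 4) = (-6 + 2*4**2) - 3*(-1) = (-6 + 2*16) - 1*(-3) = (-6 + 32) + 3 = 26 + 3 = 29)
y + q(l) = 29 + 0 = 29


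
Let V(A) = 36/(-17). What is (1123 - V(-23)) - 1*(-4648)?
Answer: 98143/17 ≈ 5773.1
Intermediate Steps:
V(A) = -36/17 (V(A) = 36*(-1/17) = -36/17)
(1123 - V(-23)) - 1*(-4648) = (1123 - 1*(-36/17)) - 1*(-4648) = (1123 + 36/17) + 4648 = 19127/17 + 4648 = 98143/17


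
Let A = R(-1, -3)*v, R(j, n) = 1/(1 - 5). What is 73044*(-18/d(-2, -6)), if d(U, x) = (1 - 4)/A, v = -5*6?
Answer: 3286980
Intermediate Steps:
R(j, n) = -1/4 (R(j, n) = 1/(-4) = -1/4)
v = -30
A = 15/2 (A = -1/4*(-30) = 15/2 ≈ 7.5000)
d(U, x) = -2/5 (d(U, x) = (1 - 4)/(15/2) = -3*2/15 = -2/5)
73044*(-18/d(-2, -6)) = 73044*(-18/(-2/5)) = 73044*(-18*(-5/2)) = 73044*45 = 3286980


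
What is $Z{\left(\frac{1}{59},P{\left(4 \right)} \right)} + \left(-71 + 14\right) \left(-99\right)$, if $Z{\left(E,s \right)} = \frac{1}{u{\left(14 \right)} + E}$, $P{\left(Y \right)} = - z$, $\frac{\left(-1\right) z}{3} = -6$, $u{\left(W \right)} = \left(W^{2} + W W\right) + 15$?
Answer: $\frac{135511061}{24014} \approx 5643.0$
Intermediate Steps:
$u{\left(W \right)} = 15 + 2 W^{2}$ ($u{\left(W \right)} = \left(W^{2} + W^{2}\right) + 15 = 2 W^{2} + 15 = 15 + 2 W^{2}$)
$z = 18$ ($z = \left(-3\right) \left(-6\right) = 18$)
$P{\left(Y \right)} = -18$ ($P{\left(Y \right)} = \left(-1\right) 18 = -18$)
$Z{\left(E,s \right)} = \frac{1}{407 + E}$ ($Z{\left(E,s \right)} = \frac{1}{\left(15 + 2 \cdot 14^{2}\right) + E} = \frac{1}{\left(15 + 2 \cdot 196\right) + E} = \frac{1}{\left(15 + 392\right) + E} = \frac{1}{407 + E}$)
$Z{\left(\frac{1}{59},P{\left(4 \right)} \right)} + \left(-71 + 14\right) \left(-99\right) = \frac{1}{407 + \frac{1}{59}} + \left(-71 + 14\right) \left(-99\right) = \frac{1}{407 + \frac{1}{59}} - -5643 = \frac{1}{\frac{24014}{59}} + 5643 = \frac{59}{24014} + 5643 = \frac{135511061}{24014}$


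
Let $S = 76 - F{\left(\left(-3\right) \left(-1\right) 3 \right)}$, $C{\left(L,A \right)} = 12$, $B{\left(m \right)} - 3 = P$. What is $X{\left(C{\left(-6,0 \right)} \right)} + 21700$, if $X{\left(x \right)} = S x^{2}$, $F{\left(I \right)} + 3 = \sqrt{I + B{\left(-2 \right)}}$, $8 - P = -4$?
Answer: $33076 - 288 \sqrt{6} \approx 32371.0$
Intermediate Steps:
$P = 12$ ($P = 8 - -4 = 8 + 4 = 12$)
$B{\left(m \right)} = 15$ ($B{\left(m \right)} = 3 + 12 = 15$)
$F{\left(I \right)} = -3 + \sqrt{15 + I}$ ($F{\left(I \right)} = -3 + \sqrt{I + 15} = -3 + \sqrt{15 + I}$)
$S = 79 - 2 \sqrt{6}$ ($S = 76 - \left(-3 + \sqrt{15 + \left(-3\right) \left(-1\right) 3}\right) = 76 - \left(-3 + \sqrt{15 + 3 \cdot 3}\right) = 76 - \left(-3 + \sqrt{15 + 9}\right) = 76 - \left(-3 + \sqrt{24}\right) = 76 - \left(-3 + 2 \sqrt{6}\right) = 76 + \left(3 - 2 \sqrt{6}\right) = 79 - 2 \sqrt{6} \approx 74.101$)
$X{\left(x \right)} = x^{2} \left(79 - 2 \sqrt{6}\right)$ ($X{\left(x \right)} = \left(79 - 2 \sqrt{6}\right) x^{2} = x^{2} \left(79 - 2 \sqrt{6}\right)$)
$X{\left(C{\left(-6,0 \right)} \right)} + 21700 = 12^{2} \left(79 - 2 \sqrt{6}\right) + 21700 = 144 \left(79 - 2 \sqrt{6}\right) + 21700 = \left(11376 - 288 \sqrt{6}\right) + 21700 = 33076 - 288 \sqrt{6}$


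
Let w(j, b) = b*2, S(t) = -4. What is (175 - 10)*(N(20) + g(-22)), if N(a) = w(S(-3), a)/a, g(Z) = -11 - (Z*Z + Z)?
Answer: -77715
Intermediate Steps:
w(j, b) = 2*b
g(Z) = -11 - Z - Z² (g(Z) = -11 - (Z² + Z) = -11 - (Z + Z²) = -11 + (-Z - Z²) = -11 - Z - Z²)
N(a) = 2 (N(a) = (2*a)/a = 2)
(175 - 10)*(N(20) + g(-22)) = (175 - 10)*(2 + (-11 - 1*(-22) - 1*(-22)²)) = 165*(2 + (-11 + 22 - 1*484)) = 165*(2 + (-11 + 22 - 484)) = 165*(2 - 473) = 165*(-471) = -77715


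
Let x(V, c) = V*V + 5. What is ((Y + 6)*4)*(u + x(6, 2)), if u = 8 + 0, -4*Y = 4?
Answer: 980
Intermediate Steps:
Y = -1 (Y = -¼*4 = -1)
x(V, c) = 5 + V² (x(V, c) = V² + 5 = 5 + V²)
u = 8
((Y + 6)*4)*(u + x(6, 2)) = ((-1 + 6)*4)*(8 + (5 + 6²)) = (5*4)*(8 + (5 + 36)) = 20*(8 + 41) = 20*49 = 980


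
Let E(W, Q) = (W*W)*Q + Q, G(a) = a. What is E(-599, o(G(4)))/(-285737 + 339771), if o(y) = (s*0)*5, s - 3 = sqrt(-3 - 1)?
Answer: 0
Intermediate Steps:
s = 3 + 2*I (s = 3 + sqrt(-3 - 1) = 3 + sqrt(-4) = 3 + 2*I ≈ 3.0 + 2.0*I)
o(y) = 0 (o(y) = ((3 + 2*I)*0)*5 = 0*5 = 0)
E(W, Q) = Q + Q*W**2 (E(W, Q) = W**2*Q + Q = Q*W**2 + Q = Q + Q*W**2)
E(-599, o(G(4)))/(-285737 + 339771) = (0*(1 + (-599)**2))/(-285737 + 339771) = (0*(1 + 358801))/54034 = (0*358802)*(1/54034) = 0*(1/54034) = 0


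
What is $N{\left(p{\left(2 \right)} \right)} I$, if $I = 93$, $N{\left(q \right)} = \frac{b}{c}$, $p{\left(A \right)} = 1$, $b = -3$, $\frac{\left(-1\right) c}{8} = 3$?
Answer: $\frac{93}{8} \approx 11.625$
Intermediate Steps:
$c = -24$ ($c = \left(-8\right) 3 = -24$)
$N{\left(q \right)} = \frac{1}{8}$ ($N{\left(q \right)} = - \frac{3}{-24} = \left(-3\right) \left(- \frac{1}{24}\right) = \frac{1}{8}$)
$N{\left(p{\left(2 \right)} \right)} I = \frac{1}{8} \cdot 93 = \frac{93}{8}$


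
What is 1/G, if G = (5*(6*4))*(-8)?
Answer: -1/960 ≈ -0.0010417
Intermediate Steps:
G = -960 (G = (5*24)*(-8) = 120*(-8) = -960)
1/G = 1/(-960) = -1/960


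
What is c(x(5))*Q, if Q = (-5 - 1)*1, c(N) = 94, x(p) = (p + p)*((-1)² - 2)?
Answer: -564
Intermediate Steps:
x(p) = -2*p (x(p) = (2*p)*(1 - 2) = (2*p)*(-1) = -2*p)
Q = -6 (Q = -6*1 = -6)
c(x(5))*Q = 94*(-6) = -564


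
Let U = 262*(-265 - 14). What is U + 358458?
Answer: 285360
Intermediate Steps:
U = -73098 (U = 262*(-279) = -73098)
U + 358458 = -73098 + 358458 = 285360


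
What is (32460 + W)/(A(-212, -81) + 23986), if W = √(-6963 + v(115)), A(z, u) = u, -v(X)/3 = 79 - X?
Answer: 6492/4781 + I*√6855/23905 ≈ 1.3579 + 0.0034635*I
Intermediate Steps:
v(X) = -237 + 3*X (v(X) = -3*(79 - X) = -237 + 3*X)
W = I*√6855 (W = √(-6963 + (-237 + 3*115)) = √(-6963 + (-237 + 345)) = √(-6963 + 108) = √(-6855) = I*√6855 ≈ 82.795*I)
(32460 + W)/(A(-212, -81) + 23986) = (32460 + I*√6855)/(-81 + 23986) = (32460 + I*√6855)/23905 = (32460 + I*√6855)*(1/23905) = 6492/4781 + I*√6855/23905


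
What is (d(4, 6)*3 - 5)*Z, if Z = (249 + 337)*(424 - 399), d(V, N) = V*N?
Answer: 981550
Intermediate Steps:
d(V, N) = N*V
Z = 14650 (Z = 586*25 = 14650)
(d(4, 6)*3 - 5)*Z = ((6*4)*3 - 5)*14650 = (24*3 - 5)*14650 = (72 - 5)*14650 = 67*14650 = 981550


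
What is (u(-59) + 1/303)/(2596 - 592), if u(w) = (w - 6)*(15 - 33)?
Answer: 354511/607212 ≈ 0.58383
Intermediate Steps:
u(w) = 108 - 18*w (u(w) = (-6 + w)*(-18) = 108 - 18*w)
(u(-59) + 1/303)/(2596 - 592) = ((108 - 18*(-59)) + 1/303)/(2596 - 592) = ((108 + 1062) + 1/303)/2004 = (1170 + 1/303)*(1/2004) = (354511/303)*(1/2004) = 354511/607212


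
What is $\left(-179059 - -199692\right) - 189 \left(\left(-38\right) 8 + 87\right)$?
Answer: $61646$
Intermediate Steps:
$\left(-179059 - -199692\right) - 189 \left(\left(-38\right) 8 + 87\right) = \left(-179059 + 199692\right) - 189 \left(-304 + 87\right) = 20633 - -41013 = 20633 + 41013 = 61646$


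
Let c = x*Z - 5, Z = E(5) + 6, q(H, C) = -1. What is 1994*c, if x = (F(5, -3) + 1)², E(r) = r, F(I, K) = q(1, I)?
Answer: -9970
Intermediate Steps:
F(I, K) = -1
x = 0 (x = (-1 + 1)² = 0² = 0)
Z = 11 (Z = 5 + 6 = 11)
c = -5 (c = 0*11 - 5 = 0 - 5 = -5)
1994*c = 1994*(-5) = -9970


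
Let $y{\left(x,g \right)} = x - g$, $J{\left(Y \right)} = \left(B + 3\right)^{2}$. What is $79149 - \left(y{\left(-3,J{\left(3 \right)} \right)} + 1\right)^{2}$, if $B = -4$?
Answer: $79140$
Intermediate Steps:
$J{\left(Y \right)} = 1$ ($J{\left(Y \right)} = \left(-4 + 3\right)^{2} = \left(-1\right)^{2} = 1$)
$79149 - \left(y{\left(-3,J{\left(3 \right)} \right)} + 1\right)^{2} = 79149 - \left(\left(-3 - 1\right) + 1\right)^{2} = 79149 - \left(-4 + 1\right)^{2} = 79149 - \left(-3\right)^{2} = 79149 - 9 = 79140$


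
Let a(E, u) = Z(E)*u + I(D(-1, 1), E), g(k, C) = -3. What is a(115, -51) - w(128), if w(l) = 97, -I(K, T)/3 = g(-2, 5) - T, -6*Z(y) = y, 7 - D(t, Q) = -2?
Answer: 2469/2 ≈ 1234.5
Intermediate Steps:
D(t, Q) = 9 (D(t, Q) = 7 - 1*(-2) = 7 + 2 = 9)
Z(y) = -y/6
I(K, T) = 9 + 3*T (I(K, T) = -3*(-3 - T) = 9 + 3*T)
a(E, u) = 9 + 3*E - E*u/6 (a(E, u) = (-E/6)*u + (9 + 3*E) = -E*u/6 + (9 + 3*E) = 9 + 3*E - E*u/6)
a(115, -51) - w(128) = (9 + 3*115 - ⅙*115*(-51)) - 1*97 = (9 + 345 + 1955/2) - 97 = 2663/2 - 97 = 2469/2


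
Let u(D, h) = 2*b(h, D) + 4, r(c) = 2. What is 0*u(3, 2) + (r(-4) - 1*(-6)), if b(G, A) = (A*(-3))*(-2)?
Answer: 8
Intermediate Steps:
b(G, A) = 6*A (b(G, A) = -3*A*(-2) = 6*A)
u(D, h) = 4 + 12*D (u(D, h) = 2*(6*D) + 4 = 12*D + 4 = 4 + 12*D)
0*u(3, 2) + (r(-4) - 1*(-6)) = 0*(4 + 12*3) + (2 - 1*(-6)) = 0*(4 + 36) + (2 + 6) = 0*40 + 8 = 0 + 8 = 8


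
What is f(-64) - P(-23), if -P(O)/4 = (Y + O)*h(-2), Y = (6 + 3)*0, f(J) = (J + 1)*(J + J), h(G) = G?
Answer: 8248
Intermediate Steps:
f(J) = 2*J*(1 + J) (f(J) = (1 + J)*(2*J) = 2*J*(1 + J))
Y = 0 (Y = 9*0 = 0)
P(O) = 8*O (P(O) = -4*(0 + O)*(-2) = -4*O*(-2) = -(-8)*O = 8*O)
f(-64) - P(-23) = 2*(-64)*(1 - 64) - 8*(-23) = 2*(-64)*(-63) - 1*(-184) = 8064 + 184 = 8248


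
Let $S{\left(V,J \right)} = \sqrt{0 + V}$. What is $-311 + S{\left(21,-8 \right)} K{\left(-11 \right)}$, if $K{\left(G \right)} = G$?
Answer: $-311 - 11 \sqrt{21} \approx -361.41$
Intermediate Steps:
$S{\left(V,J \right)} = \sqrt{V}$
$-311 + S{\left(21,-8 \right)} K{\left(-11 \right)} = -311 + \sqrt{21} \left(-11\right) = -311 - 11 \sqrt{21}$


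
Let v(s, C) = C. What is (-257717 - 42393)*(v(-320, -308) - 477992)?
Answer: 143542613000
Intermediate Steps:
(-257717 - 42393)*(v(-320, -308) - 477992) = (-257717 - 42393)*(-308 - 477992) = -300110*(-478300) = 143542613000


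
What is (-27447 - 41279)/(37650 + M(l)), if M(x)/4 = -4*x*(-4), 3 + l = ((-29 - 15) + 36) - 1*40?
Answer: -34363/17193 ≈ -1.9987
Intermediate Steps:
l = -51 (l = -3 + (((-29 - 15) + 36) - 1*40) = -3 + ((-44 + 36) - 40) = -3 + (-8 - 40) = -3 - 48 = -51)
M(x) = 64*x (M(x) = 4*(-4*x*(-4)) = 4*(16*x) = 64*x)
(-27447 - 41279)/(37650 + M(l)) = (-27447 - 41279)/(37650 + 64*(-51)) = -68726/(37650 - 3264) = -68726/34386 = -68726*1/34386 = -34363/17193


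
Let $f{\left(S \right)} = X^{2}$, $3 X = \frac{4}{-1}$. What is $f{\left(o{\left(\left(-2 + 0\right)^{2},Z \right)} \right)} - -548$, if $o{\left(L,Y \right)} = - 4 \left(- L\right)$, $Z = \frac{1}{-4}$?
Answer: $\frac{4948}{9} \approx 549.78$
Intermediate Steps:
$Z = - \frac{1}{4} \approx -0.25$
$X = - \frac{4}{3}$ ($X = \frac{4 \frac{1}{-1}}{3} = \frac{4 \left(-1\right)}{3} = \frac{1}{3} \left(-4\right) = - \frac{4}{3} \approx -1.3333$)
$o{\left(L,Y \right)} = 4 L$
$f{\left(S \right)} = \frac{16}{9}$ ($f{\left(S \right)} = \left(- \frac{4}{3}\right)^{2} = \frac{16}{9}$)
$f{\left(o{\left(\left(-2 + 0\right)^{2},Z \right)} \right)} - -548 = \frac{16}{9} - -548 = \frac{16}{9} + 548 = \frac{4948}{9}$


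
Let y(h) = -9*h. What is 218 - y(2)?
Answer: 236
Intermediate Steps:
218 - y(2) = 218 - (-9)*2 = 218 - 1*(-18) = 218 + 18 = 236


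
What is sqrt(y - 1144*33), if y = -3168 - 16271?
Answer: I*sqrt(57191) ≈ 239.15*I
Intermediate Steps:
y = -19439
sqrt(y - 1144*33) = sqrt(-19439 - 1144*33) = sqrt(-19439 - 37752) = sqrt(-57191) = I*sqrt(57191)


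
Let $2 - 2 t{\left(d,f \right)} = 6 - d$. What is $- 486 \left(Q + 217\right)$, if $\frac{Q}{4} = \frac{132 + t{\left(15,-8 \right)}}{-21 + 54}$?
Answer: $-113562$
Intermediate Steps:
$t{\left(d,f \right)} = -2 + \frac{d}{2}$ ($t{\left(d,f \right)} = 1 - \frac{6 - d}{2} = 1 + \left(-3 + \frac{d}{2}\right) = -2 + \frac{d}{2}$)
$Q = \frac{50}{3}$ ($Q = 4 \frac{132 + \left(-2 + \frac{1}{2} \cdot 15\right)}{-21 + 54} = 4 \frac{132 + \left(-2 + \frac{15}{2}\right)}{33} = 4 \left(132 + \frac{11}{2}\right) \frac{1}{33} = 4 \cdot \frac{275}{2} \cdot \frac{1}{33} = 4 \cdot \frac{25}{6} = \frac{50}{3} \approx 16.667$)
$- 486 \left(Q + 217\right) = - 486 \left(\frac{50}{3} + 217\right) = \left(-486\right) \frac{701}{3} = -113562$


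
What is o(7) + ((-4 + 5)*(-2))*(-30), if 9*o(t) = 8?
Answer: 548/9 ≈ 60.889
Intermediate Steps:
o(t) = 8/9 (o(t) = (1/9)*8 = 8/9)
o(7) + ((-4 + 5)*(-2))*(-30) = 8/9 + ((-4 + 5)*(-2))*(-30) = 8/9 + (1*(-2))*(-30) = 8/9 - 2*(-30) = 8/9 + 60 = 548/9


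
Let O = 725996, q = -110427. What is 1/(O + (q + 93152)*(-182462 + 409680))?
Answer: -1/3924464954 ≈ -2.5481e-10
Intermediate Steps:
1/(O + (q + 93152)*(-182462 + 409680)) = 1/(725996 + (-110427 + 93152)*(-182462 + 409680)) = 1/(725996 - 17275*227218) = 1/(725996 - 3925190950) = 1/(-3924464954) = -1/3924464954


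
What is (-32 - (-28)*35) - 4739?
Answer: -3791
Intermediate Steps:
(-32 - (-28)*35) - 4739 = (-32 - 28*(-35)) - 4739 = (-32 + 980) - 4739 = 948 - 4739 = -3791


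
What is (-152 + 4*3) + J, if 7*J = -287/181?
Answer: -25381/181 ≈ -140.23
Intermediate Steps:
J = -41/181 (J = (-287/181)/7 = (-287*1/181)/7 = (1/7)*(-287/181) = -41/181 ≈ -0.22652)
(-152 + 4*3) + J = (-152 + 4*3) - 41/181 = (-152 + 12) - 41/181 = -140 - 41/181 = -25381/181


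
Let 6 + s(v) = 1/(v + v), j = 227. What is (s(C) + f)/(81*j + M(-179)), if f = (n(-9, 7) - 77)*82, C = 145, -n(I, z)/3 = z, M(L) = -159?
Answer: -777393/1762040 ≈ -0.44119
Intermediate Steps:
n(I, z) = -3*z
f = -8036 (f = (-3*7 - 77)*82 = (-21 - 77)*82 = -98*82 = -8036)
s(v) = -6 + 1/(2*v) (s(v) = -6 + 1/(v + v) = -6 + 1/(2*v))
(s(C) + f)/(81*j + M(-179)) = ((-6 + (½)/145) - 8036)/(81*227 - 159) = ((-6 + (½)*(1/145)) - 8036)/(18387 - 159) = ((-6 + 1/290) - 8036)/18228 = (-1739/290 - 8036)*(1/18228) = -2332179/290*1/18228 = -777393/1762040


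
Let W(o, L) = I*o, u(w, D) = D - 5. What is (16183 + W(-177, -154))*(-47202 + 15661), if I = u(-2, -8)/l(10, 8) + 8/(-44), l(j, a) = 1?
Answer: -6424207798/11 ≈ -5.8402e+8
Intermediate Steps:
u(w, D) = -5 + D
I = -145/11 (I = (-5 - 8)/1 + 8/(-44) = -13*1 + 8*(-1/44) = -13 - 2/11 = -145/11 ≈ -13.182)
W(o, L) = -145*o/11
(16183 + W(-177, -154))*(-47202 + 15661) = (16183 - 145/11*(-177))*(-47202 + 15661) = (16183 + 25665/11)*(-31541) = (203678/11)*(-31541) = -6424207798/11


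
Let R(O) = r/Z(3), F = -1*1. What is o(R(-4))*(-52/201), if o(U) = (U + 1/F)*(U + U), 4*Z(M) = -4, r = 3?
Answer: -416/67 ≈ -6.2090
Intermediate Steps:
Z(M) = -1 (Z(M) = (¼)*(-4) = -1)
F = -1
R(O) = -3 (R(O) = 3/(-1) = 3*(-1) = -3)
o(U) = 2*U*(-1 + U) (o(U) = (U + 1/(-1))*(U + U) = (U - 1)*(2*U) = (-1 + U)*(2*U) = 2*U*(-1 + U))
o(R(-4))*(-52/201) = (2*(-3)*(-1 - 3))*(-52/201) = (2*(-3)*(-4))*(-52*1/201) = 24*(-52/201) = -416/67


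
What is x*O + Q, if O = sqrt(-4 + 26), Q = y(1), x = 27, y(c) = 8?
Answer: 8 + 27*sqrt(22) ≈ 134.64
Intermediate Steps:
Q = 8
O = sqrt(22) ≈ 4.6904
x*O + Q = 27*sqrt(22) + 8 = 8 + 27*sqrt(22)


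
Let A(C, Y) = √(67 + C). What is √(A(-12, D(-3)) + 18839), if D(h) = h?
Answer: √(18839 + √55) ≈ 137.28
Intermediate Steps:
√(A(-12, D(-3)) + 18839) = √(√(67 - 12) + 18839) = √(√55 + 18839) = √(18839 + √55)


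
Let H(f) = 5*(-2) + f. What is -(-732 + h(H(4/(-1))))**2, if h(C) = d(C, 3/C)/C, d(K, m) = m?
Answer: -20583353961/38416 ≈ -5.3580e+5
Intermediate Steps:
H(f) = -10 + f
h(C) = 3/C**2 (h(C) = (3/C)/C = 3/C**2)
-(-732 + h(H(4/(-1))))**2 = -(-732 + 3/(-10 + 4/(-1))**2)**2 = -(-732 + 3/(-10 + 4*(-1))**2)**2 = -(-732 + 3/(-10 - 4)**2)**2 = -(-732 + 3/(-14)**2)**2 = -(-732 + 3*(1/196))**2 = -(-732 + 3/196)**2 = -(-143469/196)**2 = -1*20583353961/38416 = -20583353961/38416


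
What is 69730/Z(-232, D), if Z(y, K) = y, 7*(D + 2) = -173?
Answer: -34865/116 ≈ -300.56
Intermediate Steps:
D = -187/7 (D = -2 + (⅐)*(-173) = -2 - 173/7 = -187/7 ≈ -26.714)
69730/Z(-232, D) = 69730/(-232) = 69730*(-1/232) = -34865/116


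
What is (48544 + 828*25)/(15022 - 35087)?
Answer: -69244/20065 ≈ -3.4510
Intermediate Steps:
(48544 + 828*25)/(15022 - 35087) = (48544 + 20700)/(-20065) = 69244*(-1/20065) = -69244/20065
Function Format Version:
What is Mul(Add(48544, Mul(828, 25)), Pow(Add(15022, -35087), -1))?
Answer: Rational(-69244, 20065) ≈ -3.4510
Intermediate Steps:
Mul(Add(48544, Mul(828, 25)), Pow(Add(15022, -35087), -1)) = Mul(Add(48544, 20700), Pow(-20065, -1)) = Mul(69244, Rational(-1, 20065)) = Rational(-69244, 20065)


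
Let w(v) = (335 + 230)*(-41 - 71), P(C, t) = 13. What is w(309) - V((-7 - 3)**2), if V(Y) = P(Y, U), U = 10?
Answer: -63293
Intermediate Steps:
V(Y) = 13
w(v) = -63280 (w(v) = 565*(-112) = -63280)
w(309) - V((-7 - 3)**2) = -63280 - 1*13 = -63280 - 13 = -63293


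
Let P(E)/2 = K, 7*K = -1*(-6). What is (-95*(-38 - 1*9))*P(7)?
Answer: 53580/7 ≈ 7654.3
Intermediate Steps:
K = 6/7 (K = (-1*(-6))/7 = (⅐)*6 = 6/7 ≈ 0.85714)
P(E) = 12/7 (P(E) = 2*(6/7) = 12/7)
(-95*(-38 - 1*9))*P(7) = -95*(-38 - 1*9)*(12/7) = -95*(-38 - 9)*(12/7) = -95*(-47)*(12/7) = 4465*(12/7) = 53580/7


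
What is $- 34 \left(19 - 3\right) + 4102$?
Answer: $3558$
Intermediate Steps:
$- 34 \left(19 - 3\right) + 4102 = \left(-34\right) 16 + 4102 = -544 + 4102 = 3558$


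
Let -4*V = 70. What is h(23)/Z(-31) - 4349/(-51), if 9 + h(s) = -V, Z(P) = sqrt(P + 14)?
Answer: 4349/51 - I*sqrt(17)/2 ≈ 85.275 - 2.0616*I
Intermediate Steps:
V = -35/2 (V = -1/4*70 = -35/2 ≈ -17.500)
Z(P) = sqrt(14 + P)
h(s) = 17/2 (h(s) = -9 - 1*(-35/2) = -9 + 35/2 = 17/2)
h(23)/Z(-31) - 4349/(-51) = 17/(2*(sqrt(14 - 31))) - 4349/(-51) = 17/(2*(sqrt(-17))) - 4349*(-1/51) = 17/(2*((I*sqrt(17)))) + 4349/51 = 17*(-I*sqrt(17)/17)/2 + 4349/51 = -I*sqrt(17)/2 + 4349/51 = 4349/51 - I*sqrt(17)/2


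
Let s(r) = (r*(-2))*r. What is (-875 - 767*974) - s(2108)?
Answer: 8139395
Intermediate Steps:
s(r) = -2*r² (s(r) = (-2*r)*r = -2*r²)
(-875 - 767*974) - s(2108) = (-875 - 767*974) - (-2)*2108² = (-875 - 747058) - (-2)*4443664 = -747933 - 1*(-8887328) = -747933 + 8887328 = 8139395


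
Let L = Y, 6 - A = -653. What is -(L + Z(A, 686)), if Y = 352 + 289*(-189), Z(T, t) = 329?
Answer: 53940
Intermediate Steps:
A = 659 (A = 6 - 1*(-653) = 6 + 653 = 659)
Y = -54269 (Y = 352 - 54621 = -54269)
L = -54269
-(L + Z(A, 686)) = -(-54269 + 329) = -1*(-53940) = 53940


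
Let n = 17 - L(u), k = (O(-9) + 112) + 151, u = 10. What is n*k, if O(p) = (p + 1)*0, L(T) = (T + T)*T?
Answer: -48129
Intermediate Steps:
L(T) = 2*T² (L(T) = (2*T)*T = 2*T²)
O(p) = 0 (O(p) = (1 + p)*0 = 0)
k = 263 (k = (0 + 112) + 151 = 112 + 151 = 263)
n = -183 (n = 17 - 2*10² = 17 - 2*100 = 17 - 1*200 = 17 - 200 = -183)
n*k = -183*263 = -48129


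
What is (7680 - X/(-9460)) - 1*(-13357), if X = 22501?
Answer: 199032521/9460 ≈ 21039.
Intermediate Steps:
(7680 - X/(-9460)) - 1*(-13357) = (7680 - 22501/(-9460)) - 1*(-13357) = (7680 - 22501*(-1)/9460) + 13357 = (7680 - 1*(-22501/9460)) + 13357 = (7680 + 22501/9460) + 13357 = 72675301/9460 + 13357 = 199032521/9460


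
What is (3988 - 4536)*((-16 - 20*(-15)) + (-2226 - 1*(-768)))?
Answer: 643352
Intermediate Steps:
(3988 - 4536)*((-16 - 20*(-15)) + (-2226 - 1*(-768))) = -548*((-16 + 300) + (-2226 + 768)) = -548*(284 - 1458) = -548*(-1174) = 643352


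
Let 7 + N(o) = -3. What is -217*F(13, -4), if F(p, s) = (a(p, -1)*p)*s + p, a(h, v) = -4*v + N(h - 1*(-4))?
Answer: -70525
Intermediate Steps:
N(o) = -10 (N(o) = -7 - 3 = -10)
a(h, v) = -10 - 4*v (a(h, v) = -4*v - 10 = -10 - 4*v)
F(p, s) = p - 6*p*s (F(p, s) = ((-10 - 4*(-1))*p)*s + p = ((-10 + 4)*p)*s + p = (-6*p)*s + p = -6*p*s + p = p - 6*p*s)
-217*F(13, -4) = -2821*(1 - 6*(-4)) = -2821*(1 + 24) = -2821*25 = -217*325 = -70525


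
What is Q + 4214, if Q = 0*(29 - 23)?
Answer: 4214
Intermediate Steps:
Q = 0 (Q = 0*6 = 0)
Q + 4214 = 0 + 4214 = 4214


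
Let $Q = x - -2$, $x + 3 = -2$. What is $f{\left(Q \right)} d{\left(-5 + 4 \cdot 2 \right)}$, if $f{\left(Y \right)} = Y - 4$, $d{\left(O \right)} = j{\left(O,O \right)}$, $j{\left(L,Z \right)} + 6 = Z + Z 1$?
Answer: $0$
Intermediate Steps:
$x = -5$ ($x = -3 - 2 = -5$)
$j{\left(L,Z \right)} = -6 + 2 Z$ ($j{\left(L,Z \right)} = -6 + \left(Z + Z 1\right) = -6 + \left(Z + Z\right) = -6 + 2 Z$)
$d{\left(O \right)} = -6 + 2 O$
$Q = -3$ ($Q = -5 - -2 = -5 + 2 = -3$)
$f{\left(Y \right)} = -4 + Y$ ($f{\left(Y \right)} = Y - 4 = -4 + Y$)
$f{\left(Q \right)} d{\left(-5 + 4 \cdot 2 \right)} = \left(-4 - 3\right) \left(-6 + 2 \left(-5 + 4 \cdot 2\right)\right) = - 7 \left(-6 + 2 \left(-5 + 8\right)\right) = - 7 \left(-6 + 2 \cdot 3\right) = - 7 \left(-6 + 6\right) = \left(-7\right) 0 = 0$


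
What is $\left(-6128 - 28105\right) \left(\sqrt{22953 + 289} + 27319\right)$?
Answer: $-935211327 - 34233 \sqrt{23242} \approx -9.4043 \cdot 10^{8}$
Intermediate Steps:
$\left(-6128 - 28105\right) \left(\sqrt{22953 + 289} + 27319\right) = \left(-6128 - 28105\right) \left(\sqrt{23242} + 27319\right) = \left(-6128 - 28105\right) \left(27319 + \sqrt{23242}\right) = - 34233 \left(27319 + \sqrt{23242}\right) = -935211327 - 34233 \sqrt{23242}$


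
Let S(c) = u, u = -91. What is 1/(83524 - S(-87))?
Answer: 1/83615 ≈ 1.1960e-5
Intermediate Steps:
S(c) = -91
1/(83524 - S(-87)) = 1/(83524 - 1*(-91)) = 1/(83524 + 91) = 1/83615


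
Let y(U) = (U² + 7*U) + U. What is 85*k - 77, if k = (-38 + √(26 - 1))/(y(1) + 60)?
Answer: -2706/23 ≈ -117.65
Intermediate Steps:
y(U) = U² + 8*U
k = -11/23 (k = (-38 + √(26 - 1))/(1*(8 + 1) + 60) = (-38 + √25)/(1*9 + 60) = (-38 + 5)/(9 + 60) = -33/69 = -33*1/69 = -11/23 ≈ -0.47826)
85*k - 77 = 85*(-11/23) - 77 = -935/23 - 77 = -2706/23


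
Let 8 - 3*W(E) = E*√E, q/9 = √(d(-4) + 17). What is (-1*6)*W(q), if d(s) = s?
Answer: -16 + 54*13^(¾) ≈ 353.70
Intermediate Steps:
q = 9*√13 (q = 9*√(-4 + 17) = 9*√13 ≈ 32.450)
W(E) = 8/3 - E^(3/2)/3 (W(E) = 8/3 - E*√E/3 = 8/3 - E^(3/2)/3)
(-1*6)*W(q) = (-1*6)*(8/3 - 27*13^(¾)/3) = -6*(8/3 - 9*13^(¾)) = -16 + 54*13^(¾)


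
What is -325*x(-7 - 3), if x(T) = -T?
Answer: -3250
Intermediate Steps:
-325*x(-7 - 3) = -(-325)*(-7 - 3) = -(-325)*(-10) = -325*10 = -3250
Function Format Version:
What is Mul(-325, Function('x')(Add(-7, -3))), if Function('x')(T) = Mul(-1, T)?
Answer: -3250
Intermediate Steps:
Mul(-325, Function('x')(Add(-7, -3))) = Mul(-325, Mul(-1, Add(-7, -3))) = Mul(-325, Mul(-1, -10)) = Mul(-325, 10) = -3250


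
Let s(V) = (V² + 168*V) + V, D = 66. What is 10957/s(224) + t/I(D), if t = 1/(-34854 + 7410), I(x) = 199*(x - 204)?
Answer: 344080450397/2764451025504 ≈ 0.12447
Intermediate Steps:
s(V) = V² + 169*V
I(x) = -40596 + 199*x (I(x) = 199*(-204 + x) = -40596 + 199*x)
t = -1/27444 (t = 1/(-27444) = -1/27444 ≈ -3.6438e-5)
10957/s(224) + t/I(D) = 10957/((224*(169 + 224))) - 1/(27444*(-40596 + 199*66)) = 10957/((224*393)) - 1/(27444*(-40596 + 13134)) = 10957/88032 - 1/27444/(-27462) = 10957*(1/88032) - 1/27444*(-1/27462) = 10957/88032 + 1/753667128 = 344080450397/2764451025504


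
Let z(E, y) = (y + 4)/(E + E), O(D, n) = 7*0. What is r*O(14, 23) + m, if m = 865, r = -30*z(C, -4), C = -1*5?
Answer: 865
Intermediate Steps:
O(D, n) = 0
C = -5
z(E, y) = (4 + y)/(2*E) (z(E, y) = (4 + y)/((2*E)) = (4 + y)*(1/(2*E)) = (4 + y)/(2*E))
r = 0 (r = -15*(4 - 4)/(-5) = -15*(-1)*0/5 = -30*0 = 0)
r*O(14, 23) + m = 0*0 + 865 = 0 + 865 = 865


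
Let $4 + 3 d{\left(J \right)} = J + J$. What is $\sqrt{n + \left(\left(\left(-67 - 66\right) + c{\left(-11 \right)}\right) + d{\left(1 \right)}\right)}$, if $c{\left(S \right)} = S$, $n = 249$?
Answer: $\frac{\sqrt{939}}{3} \approx 10.214$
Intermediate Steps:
$d{\left(J \right)} = - \frac{4}{3} + \frac{2 J}{3}$ ($d{\left(J \right)} = - \frac{4}{3} + \frac{J + J}{3} = - \frac{4}{3} + \frac{2 J}{3}$)
$\sqrt{n + \left(\left(\left(-67 - 66\right) + c{\left(-11 \right)}\right) + d{\left(1 \right)}\right)} = \sqrt{249 + \left(\left(\left(-67 - 66\right) - 11\right) + \left(- \frac{4}{3} + \frac{2}{3} \cdot 1\right)\right)} = \sqrt{249 + \left(\left(\left(-67 - 66\right) - 11\right) + \left(- \frac{4}{3} + \frac{2}{3}\right)\right)} = \sqrt{249 - \frac{434}{3}} = \sqrt{\frac{313}{3}} = \frac{\sqrt{939}}{3}$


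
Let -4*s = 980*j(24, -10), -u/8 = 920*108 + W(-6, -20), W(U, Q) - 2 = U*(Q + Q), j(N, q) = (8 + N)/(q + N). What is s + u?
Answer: -797376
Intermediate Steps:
j(N, q) = (8 + N)/(N + q)
W(U, Q) = 2 + 2*Q*U (W(U, Q) = 2 + U*(Q + Q) = 2 + U*(2*Q) = 2 + 2*Q*U)
u = -796816 (u = -8*(920*108 + (2 + 2*(-20)*(-6))) = -8*(99360 + (2 + 240)) = -8*(99360 + 242) = -8*99602 = -796816)
s = -560 (s = -245*(8 + 24)/(24 - 10) = -245*32/14 = -245*(1/14)*32 = -245*16/7 = -¼*2240 = -560)
s + u = -560 - 796816 = -797376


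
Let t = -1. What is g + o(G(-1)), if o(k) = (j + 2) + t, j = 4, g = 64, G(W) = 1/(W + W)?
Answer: 69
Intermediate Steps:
G(W) = 1/(2*W)
o(k) = 5 (o(k) = (4 + 2) - 1 = 6 - 1 = 5)
g + o(G(-1)) = 64 + 5 = 69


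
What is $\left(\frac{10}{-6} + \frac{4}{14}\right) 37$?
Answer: $- \frac{1073}{21} \approx -51.095$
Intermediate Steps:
$\left(\frac{10}{-6} + \frac{4}{14}\right) 37 = \left(10 \left(- \frac{1}{6}\right) + 4 \cdot \frac{1}{14}\right) 37 = \left(- \frac{5}{3} + \frac{2}{7}\right) 37 = \left(- \frac{29}{21}\right) 37 = - \frac{1073}{21}$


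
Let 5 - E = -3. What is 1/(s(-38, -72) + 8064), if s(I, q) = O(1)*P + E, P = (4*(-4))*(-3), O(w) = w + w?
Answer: 1/8168 ≈ 0.00012243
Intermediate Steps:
O(w) = 2*w
P = 48 (P = -16*(-3) = 48)
E = 8 (E = 5 - 1*(-3) = 5 + 3 = 8)
s(I, q) = 104 (s(I, q) = (2*1)*48 + 8 = 2*48 + 8 = 96 + 8 = 104)
1/(s(-38, -72) + 8064) = 1/(104 + 8064) = 1/8168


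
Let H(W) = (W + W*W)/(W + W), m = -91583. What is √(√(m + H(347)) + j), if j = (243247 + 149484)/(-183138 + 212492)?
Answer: √(11528225774 + 861657316*I*√91409)/29354 ≈ 12.57 + 12.026*I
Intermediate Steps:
H(W) = (W + W²)/(2*W) (H(W) = (W + W²)/((2*W)) = (W + W²)*(1/(2*W)) = (W + W²)/(2*W))
j = 392731/29354 ≈ 13.379
√(√(m + H(347)) + j) = √(√(-91583 + (½ + (½)*347)) + 392731/29354) = √(√(-91583 + (½ + 347/2)) + 392731/29354) = √(√(-91583 + 174) + 392731/29354) = √(√(-91409) + 392731/29354) = √(I*√91409 + 392731/29354) = √(392731/29354 + I*√91409)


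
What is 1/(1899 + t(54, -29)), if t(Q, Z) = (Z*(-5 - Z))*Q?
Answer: -1/35685 ≈ -2.8023e-5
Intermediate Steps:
t(Q, Z) = Q*Z*(-5 - Z)
1/(1899 + t(54, -29)) = 1/(1899 - 1*54*(-29)*(5 - 29)) = 1/(1899 - 1*54*(-29)*(-24)) = 1/(1899 - 37584) = 1/(-35685) = -1/35685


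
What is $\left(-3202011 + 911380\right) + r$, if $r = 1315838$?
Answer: $-974793$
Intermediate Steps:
$\left(-3202011 + 911380\right) + r = \left(-3202011 + 911380\right) + 1315838 = -2290631 + 1315838 = -974793$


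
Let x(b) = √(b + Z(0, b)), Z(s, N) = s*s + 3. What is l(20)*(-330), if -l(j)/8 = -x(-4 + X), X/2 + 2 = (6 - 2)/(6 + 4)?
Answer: -528*I*√105 ≈ -5410.4*I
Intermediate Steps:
Z(s, N) = 3 + s² (Z(s, N) = s² + 3 = 3 + s²)
X = -16/5 (X = -4 + 2*((6 - 2)/(6 + 4)) = -4 + 2*(4/10) = -4 + 2*(4*(⅒)) = -4 + 2*(⅖) = -4 + ⅘ = -16/5 ≈ -3.2000)
x(b) = √(3 + b) (x(b) = √(b + (3 + 0²)) = √(b + (3 + 0)) = √(b + 3) = √(3 + b))
l(j) = 8*I*√105/5 (l(j) = -(-8)*√(3 + (-4 - 16/5)) = -(-8)*√(3 - 36/5) = -(-8)*√(-21/5) = -(-8)*I*√105/5 = 8*I*√105/5)
l(20)*(-330) = (8*I*√105/5)*(-330) = -528*I*√105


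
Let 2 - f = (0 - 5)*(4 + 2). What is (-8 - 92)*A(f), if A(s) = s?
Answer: -3200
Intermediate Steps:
f = 32 (f = 2 - (0 - 5)*(4 + 2) = 2 - (-5)*6 = 2 - 1*(-30) = 2 + 30 = 32)
(-8 - 92)*A(f) = (-8 - 92)*32 = -100*32 = -3200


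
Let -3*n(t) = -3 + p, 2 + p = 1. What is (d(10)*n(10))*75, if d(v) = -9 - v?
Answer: -1900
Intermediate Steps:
p = -1 (p = -2 + 1 = -1)
n(t) = 4/3 (n(t) = -(-3 - 1)/3 = -1/3*(-4) = 4/3)
(d(10)*n(10))*75 = ((-9 - 1*10)*(4/3))*75 = ((-9 - 10)*(4/3))*75 = -19*4/3*75 = -76/3*75 = -1900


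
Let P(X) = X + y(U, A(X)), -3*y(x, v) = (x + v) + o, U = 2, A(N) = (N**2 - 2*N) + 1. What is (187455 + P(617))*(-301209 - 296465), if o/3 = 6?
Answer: -36804764920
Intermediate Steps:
A(N) = 1 + N**2 - 2*N
o = 18 (o = 3*6 = 18)
y(x, v) = -6 - v/3 - x/3 (y(x, v) = -((x + v) + 18)/3 = -((v + x) + 18)/3 = -(18 + v + x)/3 = -6 - v/3 - x/3)
P(X) = -7 - X**2/3 + 5*X/3 (P(X) = X + (-6 - (1 + X**2 - 2*X)/3 - 1/3*2) = X + (-6 + (-1/3 - X**2/3 + 2*X/3) - 2/3) = X + (-7 - X**2/3 + 2*X/3) = -7 - X**2/3 + 5*X/3)
(187455 + P(617))*(-301209 - 296465) = (187455 + (-7 - 1/3*617**2 + (5/3)*617))*(-301209 - 296465) = (187455 + (-7 - 1/3*380689 + 3085/3))*(-597674) = (187455 + (-7 - 380689/3 + 3085/3))*(-597674) = (187455 - 125875)*(-597674) = 61580*(-597674) = -36804764920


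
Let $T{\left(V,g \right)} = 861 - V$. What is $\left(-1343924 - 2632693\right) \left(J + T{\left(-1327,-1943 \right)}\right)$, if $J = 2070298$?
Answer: $-8241483059862$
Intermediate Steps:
$\left(-1343924 - 2632693\right) \left(J + T{\left(-1327,-1943 \right)}\right) = \left(-1343924 - 2632693\right) \left(2070298 + \left(861 - -1327\right)\right) = - 3976617 \left(2070298 + \left(861 + 1327\right)\right) = - 3976617 \left(2070298 + 2188\right) = \left(-3976617\right) 2072486 = -8241483059862$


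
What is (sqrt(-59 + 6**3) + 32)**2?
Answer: (32 + sqrt(157))**2 ≈ 1982.9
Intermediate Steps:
(sqrt(-59 + 6**3) + 32)**2 = (sqrt(-59 + 216) + 32)**2 = (sqrt(157) + 32)**2 = (32 + sqrt(157))**2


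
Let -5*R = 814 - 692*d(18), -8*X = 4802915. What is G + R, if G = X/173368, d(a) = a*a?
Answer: 23831611797/533440 ≈ 44675.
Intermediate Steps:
d(a) = a²
X = -4802915/8 (X = -⅛*4802915 = -4802915/8 ≈ -6.0036e+5)
R = 223394/5 (R = -(814 - 692*18²)/5 = -(814 - 692*324)/5 = -(814 - 224208)/5 = -⅕*(-223394) = 223394/5 ≈ 44679.)
G = -369455/106688 (G = -4802915/8/173368 = -4802915/8*1/173368 = -369455/106688 ≈ -3.4629)
G + R = -369455/106688 + 223394/5 = 23831611797/533440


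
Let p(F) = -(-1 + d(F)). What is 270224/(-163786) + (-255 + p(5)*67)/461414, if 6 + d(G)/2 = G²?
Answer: -31283231915/18893288351 ≈ -1.6558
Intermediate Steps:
d(G) = -12 + 2*G²
p(F) = 13 - 2*F² (p(F) = -(-1 + (-12 + 2*F²)) = -(-13 + 2*F²) = 13 - 2*F²)
270224/(-163786) + (-255 + p(5)*67)/461414 = 270224/(-163786) + (-255 + (13 - 2*5²)*67)/461414 = 270224*(-1/163786) + (-255 + (13 - 2*25)*67)*(1/461414) = -135112/81893 + (-255 + (13 - 50)*67)*(1/461414) = -135112/81893 + (-255 - 37*67)*(1/461414) = -135112/81893 + (-255 - 2479)*(1/461414) = -135112/81893 - 2734*1/461414 = -135112/81893 - 1367/230707 = -31283231915/18893288351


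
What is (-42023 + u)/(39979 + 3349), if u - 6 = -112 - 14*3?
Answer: -42171/43328 ≈ -0.97330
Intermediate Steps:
u = -148 (u = 6 + (-112 - 14*3) = 6 + (-112 - 42) = 6 - 154 = -148)
(-42023 + u)/(39979 + 3349) = (-42023 - 148)/(39979 + 3349) = -42171/43328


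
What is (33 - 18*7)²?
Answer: 8649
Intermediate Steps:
(33 - 18*7)² = (33 - 126)² = (-93)² = 8649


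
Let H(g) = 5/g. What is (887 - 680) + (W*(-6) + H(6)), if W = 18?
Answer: 599/6 ≈ 99.833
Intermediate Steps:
(887 - 680) + (W*(-6) + H(6)) = (887 - 680) + (18*(-6) + 5/6) = 207 + (-108 + 5*(⅙)) = 207 + (-108 + ⅚) = 207 - 643/6 = 599/6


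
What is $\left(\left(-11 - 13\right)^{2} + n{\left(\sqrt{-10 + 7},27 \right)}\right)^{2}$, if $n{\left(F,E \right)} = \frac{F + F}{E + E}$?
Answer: $\frac{\left(15552 + i \sqrt{3}\right)^{2}}{729} \approx 3.3178 \cdot 10^{5} + 73.901 i$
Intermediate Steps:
$n{\left(F,E \right)} = \frac{F}{E}$ ($n{\left(F,E \right)} = \frac{2 F}{2 E} = 2 F \frac{1}{2 E} = \frac{F}{E}$)
$\left(\left(-11 - 13\right)^{2} + n{\left(\sqrt{-10 + 7},27 \right)}\right)^{2} = \left(\left(-11 - 13\right)^{2} + \frac{\sqrt{-10 + 7}}{27}\right)^{2} = \left(\left(-24\right)^{2} + \sqrt{-3} \cdot \frac{1}{27}\right)^{2} = \left(576 + i \sqrt{3} \cdot \frac{1}{27}\right)^{2} = \left(576 + \frac{i \sqrt{3}}{27}\right)^{2}$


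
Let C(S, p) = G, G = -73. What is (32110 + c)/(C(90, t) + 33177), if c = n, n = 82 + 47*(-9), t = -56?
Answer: 31769/33104 ≈ 0.95967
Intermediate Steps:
C(S, p) = -73
n = -341 (n = 82 - 423 = -341)
c = -341
(32110 + c)/(C(90, t) + 33177) = (32110 - 341)/(-73 + 33177) = 31769/33104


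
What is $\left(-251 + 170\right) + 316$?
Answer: $235$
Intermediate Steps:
$\left(-251 + 170\right) + 316 = -81 + 316 = 235$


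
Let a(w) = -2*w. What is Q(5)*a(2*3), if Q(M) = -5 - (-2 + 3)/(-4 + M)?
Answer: 72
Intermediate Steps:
Q(M) = -5 - 1/(-4 + M)
Q(5)*a(2*3) = ((19 - 5*5)/(-4 + 5))*(-4*3) = ((19 - 25)/1)*(-2*6) = (1*(-6))*(-12) = -6*(-12) = 72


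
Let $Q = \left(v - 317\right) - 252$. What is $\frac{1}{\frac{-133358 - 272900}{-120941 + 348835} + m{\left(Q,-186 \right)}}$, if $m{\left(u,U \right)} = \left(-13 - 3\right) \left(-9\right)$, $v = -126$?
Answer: $\frac{113947}{16205239} \approx 0.0070315$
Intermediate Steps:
$Q = -695$ ($Q = \left(-126 - 317\right) - 252 = -443 - 252 = -695$)
$m{\left(u,U \right)} = 144$ ($m{\left(u,U \right)} = \left(-16\right) \left(-9\right) = 144$)
$\frac{1}{\frac{-133358 - 272900}{-120941 + 348835} + m{\left(Q,-186 \right)}} = \frac{1}{\frac{-133358 - 272900}{-120941 + 348835} + 144} = \frac{1}{- \frac{406258}{227894} + 144} = \frac{1}{\left(-406258\right) \frac{1}{227894} + 144} = \frac{1}{- \frac{203129}{113947} + 144} = \frac{1}{\frac{16205239}{113947}} = \frac{113947}{16205239}$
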